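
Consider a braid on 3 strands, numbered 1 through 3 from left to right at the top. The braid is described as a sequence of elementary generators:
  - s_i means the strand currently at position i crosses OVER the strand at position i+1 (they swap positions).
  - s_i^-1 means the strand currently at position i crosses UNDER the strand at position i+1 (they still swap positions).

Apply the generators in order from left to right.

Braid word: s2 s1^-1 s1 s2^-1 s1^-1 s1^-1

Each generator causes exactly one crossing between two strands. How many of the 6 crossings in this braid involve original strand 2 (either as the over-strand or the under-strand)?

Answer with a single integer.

Answer: 4

Derivation:
Gen 1: crossing 2x3. Involves strand 2? yes. Count so far: 1
Gen 2: crossing 1x3. Involves strand 2? no. Count so far: 1
Gen 3: crossing 3x1. Involves strand 2? no. Count so far: 1
Gen 4: crossing 3x2. Involves strand 2? yes. Count so far: 2
Gen 5: crossing 1x2. Involves strand 2? yes. Count so far: 3
Gen 6: crossing 2x1. Involves strand 2? yes. Count so far: 4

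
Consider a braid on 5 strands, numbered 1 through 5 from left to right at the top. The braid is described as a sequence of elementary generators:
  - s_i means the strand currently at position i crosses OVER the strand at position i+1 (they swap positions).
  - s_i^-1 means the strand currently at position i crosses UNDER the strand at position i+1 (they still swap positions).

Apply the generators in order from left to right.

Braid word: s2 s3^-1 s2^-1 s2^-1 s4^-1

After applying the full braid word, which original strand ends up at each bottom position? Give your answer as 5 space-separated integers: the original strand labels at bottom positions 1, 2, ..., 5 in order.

Gen 1 (s2): strand 2 crosses over strand 3. Perm now: [1 3 2 4 5]
Gen 2 (s3^-1): strand 2 crosses under strand 4. Perm now: [1 3 4 2 5]
Gen 3 (s2^-1): strand 3 crosses under strand 4. Perm now: [1 4 3 2 5]
Gen 4 (s2^-1): strand 4 crosses under strand 3. Perm now: [1 3 4 2 5]
Gen 5 (s4^-1): strand 2 crosses under strand 5. Perm now: [1 3 4 5 2]

Answer: 1 3 4 5 2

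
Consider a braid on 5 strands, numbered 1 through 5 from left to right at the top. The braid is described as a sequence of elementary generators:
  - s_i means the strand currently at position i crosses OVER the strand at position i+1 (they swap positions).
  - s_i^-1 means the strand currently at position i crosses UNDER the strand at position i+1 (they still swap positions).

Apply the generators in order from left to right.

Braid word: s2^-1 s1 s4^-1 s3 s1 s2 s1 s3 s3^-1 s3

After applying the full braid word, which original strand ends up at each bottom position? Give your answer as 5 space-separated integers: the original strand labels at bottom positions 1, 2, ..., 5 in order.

Gen 1 (s2^-1): strand 2 crosses under strand 3. Perm now: [1 3 2 4 5]
Gen 2 (s1): strand 1 crosses over strand 3. Perm now: [3 1 2 4 5]
Gen 3 (s4^-1): strand 4 crosses under strand 5. Perm now: [3 1 2 5 4]
Gen 4 (s3): strand 2 crosses over strand 5. Perm now: [3 1 5 2 4]
Gen 5 (s1): strand 3 crosses over strand 1. Perm now: [1 3 5 2 4]
Gen 6 (s2): strand 3 crosses over strand 5. Perm now: [1 5 3 2 4]
Gen 7 (s1): strand 1 crosses over strand 5. Perm now: [5 1 3 2 4]
Gen 8 (s3): strand 3 crosses over strand 2. Perm now: [5 1 2 3 4]
Gen 9 (s3^-1): strand 2 crosses under strand 3. Perm now: [5 1 3 2 4]
Gen 10 (s3): strand 3 crosses over strand 2. Perm now: [5 1 2 3 4]

Answer: 5 1 2 3 4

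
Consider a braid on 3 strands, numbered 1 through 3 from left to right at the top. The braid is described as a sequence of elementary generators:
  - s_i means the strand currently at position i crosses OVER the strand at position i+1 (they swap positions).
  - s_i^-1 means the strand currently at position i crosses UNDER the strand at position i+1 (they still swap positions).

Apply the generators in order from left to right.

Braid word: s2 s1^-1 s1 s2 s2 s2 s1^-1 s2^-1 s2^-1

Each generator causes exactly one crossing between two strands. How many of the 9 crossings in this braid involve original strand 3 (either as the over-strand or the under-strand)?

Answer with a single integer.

Answer: 8

Derivation:
Gen 1: crossing 2x3. Involves strand 3? yes. Count so far: 1
Gen 2: crossing 1x3. Involves strand 3? yes. Count so far: 2
Gen 3: crossing 3x1. Involves strand 3? yes. Count so far: 3
Gen 4: crossing 3x2. Involves strand 3? yes. Count so far: 4
Gen 5: crossing 2x3. Involves strand 3? yes. Count so far: 5
Gen 6: crossing 3x2. Involves strand 3? yes. Count so far: 6
Gen 7: crossing 1x2. Involves strand 3? no. Count so far: 6
Gen 8: crossing 1x3. Involves strand 3? yes. Count so far: 7
Gen 9: crossing 3x1. Involves strand 3? yes. Count so far: 8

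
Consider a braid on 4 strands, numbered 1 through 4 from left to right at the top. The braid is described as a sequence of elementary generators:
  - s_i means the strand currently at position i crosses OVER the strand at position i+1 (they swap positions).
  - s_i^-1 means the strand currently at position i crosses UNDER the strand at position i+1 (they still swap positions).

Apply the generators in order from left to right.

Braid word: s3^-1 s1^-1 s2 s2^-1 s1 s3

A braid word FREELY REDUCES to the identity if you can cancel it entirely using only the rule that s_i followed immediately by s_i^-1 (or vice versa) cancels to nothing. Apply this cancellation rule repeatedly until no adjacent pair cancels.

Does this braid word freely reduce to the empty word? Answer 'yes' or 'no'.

Gen 1 (s3^-1): push. Stack: [s3^-1]
Gen 2 (s1^-1): push. Stack: [s3^-1 s1^-1]
Gen 3 (s2): push. Stack: [s3^-1 s1^-1 s2]
Gen 4 (s2^-1): cancels prior s2. Stack: [s3^-1 s1^-1]
Gen 5 (s1): cancels prior s1^-1. Stack: [s3^-1]
Gen 6 (s3): cancels prior s3^-1. Stack: []
Reduced word: (empty)

Answer: yes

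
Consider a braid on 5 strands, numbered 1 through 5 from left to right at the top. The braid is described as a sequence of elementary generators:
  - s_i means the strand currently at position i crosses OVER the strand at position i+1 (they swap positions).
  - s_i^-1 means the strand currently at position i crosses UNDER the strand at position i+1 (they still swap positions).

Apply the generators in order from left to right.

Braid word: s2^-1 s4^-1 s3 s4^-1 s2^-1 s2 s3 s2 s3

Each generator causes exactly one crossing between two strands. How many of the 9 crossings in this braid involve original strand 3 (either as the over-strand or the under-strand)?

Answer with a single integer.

Answer: 5

Derivation:
Gen 1: crossing 2x3. Involves strand 3? yes. Count so far: 1
Gen 2: crossing 4x5. Involves strand 3? no. Count so far: 1
Gen 3: crossing 2x5. Involves strand 3? no. Count so far: 1
Gen 4: crossing 2x4. Involves strand 3? no. Count so far: 1
Gen 5: crossing 3x5. Involves strand 3? yes. Count so far: 2
Gen 6: crossing 5x3. Involves strand 3? yes. Count so far: 3
Gen 7: crossing 5x4. Involves strand 3? no. Count so far: 3
Gen 8: crossing 3x4. Involves strand 3? yes. Count so far: 4
Gen 9: crossing 3x5. Involves strand 3? yes. Count so far: 5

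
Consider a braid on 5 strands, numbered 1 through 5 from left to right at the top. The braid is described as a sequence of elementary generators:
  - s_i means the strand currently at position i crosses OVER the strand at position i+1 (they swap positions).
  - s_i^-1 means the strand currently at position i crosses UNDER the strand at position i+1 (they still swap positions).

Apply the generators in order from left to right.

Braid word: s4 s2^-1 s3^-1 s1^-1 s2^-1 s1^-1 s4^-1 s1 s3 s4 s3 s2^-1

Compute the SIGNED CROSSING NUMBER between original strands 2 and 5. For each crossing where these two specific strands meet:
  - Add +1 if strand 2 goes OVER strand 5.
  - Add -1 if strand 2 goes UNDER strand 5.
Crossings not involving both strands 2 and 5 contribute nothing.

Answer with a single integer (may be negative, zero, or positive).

Gen 1: crossing 4x5. Both 2&5? no. Sum: 0
Gen 2: crossing 2x3. Both 2&5? no. Sum: 0
Gen 3: 2 under 5. Both 2&5? yes. Contrib: -1. Sum: -1
Gen 4: crossing 1x3. Both 2&5? no. Sum: -1
Gen 5: crossing 1x5. Both 2&5? no. Sum: -1
Gen 6: crossing 3x5. Both 2&5? no. Sum: -1
Gen 7: crossing 2x4. Both 2&5? no. Sum: -1
Gen 8: crossing 5x3. Both 2&5? no. Sum: -1
Gen 9: crossing 1x4. Both 2&5? no. Sum: -1
Gen 10: crossing 1x2. Both 2&5? no. Sum: -1
Gen 11: crossing 4x2. Both 2&5? no. Sum: -1
Gen 12: 5 under 2. Both 2&5? yes. Contrib: +1. Sum: 0

Answer: 0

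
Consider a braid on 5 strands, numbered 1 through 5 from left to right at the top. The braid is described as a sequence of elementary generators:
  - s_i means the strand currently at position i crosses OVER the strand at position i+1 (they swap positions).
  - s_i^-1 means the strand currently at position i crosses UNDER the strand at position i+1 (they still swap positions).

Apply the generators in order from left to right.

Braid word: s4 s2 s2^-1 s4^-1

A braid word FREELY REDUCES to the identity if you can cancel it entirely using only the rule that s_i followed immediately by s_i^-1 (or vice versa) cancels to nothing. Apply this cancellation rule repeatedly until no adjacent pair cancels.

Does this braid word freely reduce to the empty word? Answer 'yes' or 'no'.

Gen 1 (s4): push. Stack: [s4]
Gen 2 (s2): push. Stack: [s4 s2]
Gen 3 (s2^-1): cancels prior s2. Stack: [s4]
Gen 4 (s4^-1): cancels prior s4. Stack: []
Reduced word: (empty)

Answer: yes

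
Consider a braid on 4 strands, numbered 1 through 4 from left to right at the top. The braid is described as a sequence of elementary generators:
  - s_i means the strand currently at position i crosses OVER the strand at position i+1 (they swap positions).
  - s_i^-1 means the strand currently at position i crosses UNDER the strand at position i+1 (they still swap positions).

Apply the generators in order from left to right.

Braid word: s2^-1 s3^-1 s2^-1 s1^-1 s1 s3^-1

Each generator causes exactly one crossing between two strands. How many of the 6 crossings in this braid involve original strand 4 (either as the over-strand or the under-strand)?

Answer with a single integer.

Answer: 4

Derivation:
Gen 1: crossing 2x3. Involves strand 4? no. Count so far: 0
Gen 2: crossing 2x4. Involves strand 4? yes. Count so far: 1
Gen 3: crossing 3x4. Involves strand 4? yes. Count so far: 2
Gen 4: crossing 1x4. Involves strand 4? yes. Count so far: 3
Gen 5: crossing 4x1. Involves strand 4? yes. Count so far: 4
Gen 6: crossing 3x2. Involves strand 4? no. Count so far: 4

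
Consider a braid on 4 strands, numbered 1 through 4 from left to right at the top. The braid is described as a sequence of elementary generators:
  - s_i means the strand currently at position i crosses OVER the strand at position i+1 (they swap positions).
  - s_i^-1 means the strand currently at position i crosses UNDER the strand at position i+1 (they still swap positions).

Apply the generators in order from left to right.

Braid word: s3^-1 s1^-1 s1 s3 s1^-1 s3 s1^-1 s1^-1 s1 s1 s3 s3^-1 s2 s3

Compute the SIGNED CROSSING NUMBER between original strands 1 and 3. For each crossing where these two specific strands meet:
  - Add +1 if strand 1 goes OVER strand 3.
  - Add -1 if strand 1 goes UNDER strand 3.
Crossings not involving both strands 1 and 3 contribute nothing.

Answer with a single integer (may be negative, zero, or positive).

Answer: 1

Derivation:
Gen 1: crossing 3x4. Both 1&3? no. Sum: 0
Gen 2: crossing 1x2. Both 1&3? no. Sum: 0
Gen 3: crossing 2x1. Both 1&3? no. Sum: 0
Gen 4: crossing 4x3. Both 1&3? no. Sum: 0
Gen 5: crossing 1x2. Both 1&3? no. Sum: 0
Gen 6: crossing 3x4. Both 1&3? no. Sum: 0
Gen 7: crossing 2x1. Both 1&3? no. Sum: 0
Gen 8: crossing 1x2. Both 1&3? no. Sum: 0
Gen 9: crossing 2x1. Both 1&3? no. Sum: 0
Gen 10: crossing 1x2. Both 1&3? no. Sum: 0
Gen 11: crossing 4x3. Both 1&3? no. Sum: 0
Gen 12: crossing 3x4. Both 1&3? no. Sum: 0
Gen 13: crossing 1x4. Both 1&3? no. Sum: 0
Gen 14: 1 over 3. Both 1&3? yes. Contrib: +1. Sum: 1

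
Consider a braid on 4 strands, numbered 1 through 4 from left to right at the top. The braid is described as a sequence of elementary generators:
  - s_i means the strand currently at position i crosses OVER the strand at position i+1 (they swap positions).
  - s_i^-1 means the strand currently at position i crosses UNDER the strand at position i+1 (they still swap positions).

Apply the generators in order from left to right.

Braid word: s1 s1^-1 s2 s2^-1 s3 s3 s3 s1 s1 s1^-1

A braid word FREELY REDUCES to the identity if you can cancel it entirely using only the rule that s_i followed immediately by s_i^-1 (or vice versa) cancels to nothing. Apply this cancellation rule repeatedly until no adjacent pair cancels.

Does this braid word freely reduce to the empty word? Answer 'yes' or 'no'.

Gen 1 (s1): push. Stack: [s1]
Gen 2 (s1^-1): cancels prior s1. Stack: []
Gen 3 (s2): push. Stack: [s2]
Gen 4 (s2^-1): cancels prior s2. Stack: []
Gen 5 (s3): push. Stack: [s3]
Gen 6 (s3): push. Stack: [s3 s3]
Gen 7 (s3): push. Stack: [s3 s3 s3]
Gen 8 (s1): push. Stack: [s3 s3 s3 s1]
Gen 9 (s1): push. Stack: [s3 s3 s3 s1 s1]
Gen 10 (s1^-1): cancels prior s1. Stack: [s3 s3 s3 s1]
Reduced word: s3 s3 s3 s1

Answer: no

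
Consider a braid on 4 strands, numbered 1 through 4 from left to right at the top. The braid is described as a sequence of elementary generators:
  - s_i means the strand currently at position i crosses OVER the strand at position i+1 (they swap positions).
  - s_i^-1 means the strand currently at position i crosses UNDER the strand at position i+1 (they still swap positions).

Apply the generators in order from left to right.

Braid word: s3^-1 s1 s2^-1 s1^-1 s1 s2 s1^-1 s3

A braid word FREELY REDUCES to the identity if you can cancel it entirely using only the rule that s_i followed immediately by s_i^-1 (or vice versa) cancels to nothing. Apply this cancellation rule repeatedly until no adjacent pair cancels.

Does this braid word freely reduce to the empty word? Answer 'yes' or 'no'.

Gen 1 (s3^-1): push. Stack: [s3^-1]
Gen 2 (s1): push. Stack: [s3^-1 s1]
Gen 3 (s2^-1): push. Stack: [s3^-1 s1 s2^-1]
Gen 4 (s1^-1): push. Stack: [s3^-1 s1 s2^-1 s1^-1]
Gen 5 (s1): cancels prior s1^-1. Stack: [s3^-1 s1 s2^-1]
Gen 6 (s2): cancels prior s2^-1. Stack: [s3^-1 s1]
Gen 7 (s1^-1): cancels prior s1. Stack: [s3^-1]
Gen 8 (s3): cancels prior s3^-1. Stack: []
Reduced word: (empty)

Answer: yes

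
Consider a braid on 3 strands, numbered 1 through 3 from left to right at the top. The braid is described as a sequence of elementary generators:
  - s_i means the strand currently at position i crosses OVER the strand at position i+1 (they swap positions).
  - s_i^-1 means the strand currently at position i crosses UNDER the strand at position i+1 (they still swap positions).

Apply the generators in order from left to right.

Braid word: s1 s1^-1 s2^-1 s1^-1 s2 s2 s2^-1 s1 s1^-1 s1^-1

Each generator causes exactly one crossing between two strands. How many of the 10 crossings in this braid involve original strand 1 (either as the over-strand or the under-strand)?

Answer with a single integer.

Answer: 6

Derivation:
Gen 1: crossing 1x2. Involves strand 1? yes. Count so far: 1
Gen 2: crossing 2x1. Involves strand 1? yes. Count so far: 2
Gen 3: crossing 2x3. Involves strand 1? no. Count so far: 2
Gen 4: crossing 1x3. Involves strand 1? yes. Count so far: 3
Gen 5: crossing 1x2. Involves strand 1? yes. Count so far: 4
Gen 6: crossing 2x1. Involves strand 1? yes. Count so far: 5
Gen 7: crossing 1x2. Involves strand 1? yes. Count so far: 6
Gen 8: crossing 3x2. Involves strand 1? no. Count so far: 6
Gen 9: crossing 2x3. Involves strand 1? no. Count so far: 6
Gen 10: crossing 3x2. Involves strand 1? no. Count so far: 6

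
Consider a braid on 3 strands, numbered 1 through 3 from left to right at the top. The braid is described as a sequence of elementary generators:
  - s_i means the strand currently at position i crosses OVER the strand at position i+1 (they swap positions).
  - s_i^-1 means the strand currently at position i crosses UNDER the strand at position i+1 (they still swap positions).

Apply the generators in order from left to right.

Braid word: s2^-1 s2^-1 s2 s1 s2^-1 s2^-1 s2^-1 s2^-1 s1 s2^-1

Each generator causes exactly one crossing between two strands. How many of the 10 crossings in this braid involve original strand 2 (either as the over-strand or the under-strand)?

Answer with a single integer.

Gen 1: crossing 2x3. Involves strand 2? yes. Count so far: 1
Gen 2: crossing 3x2. Involves strand 2? yes. Count so far: 2
Gen 3: crossing 2x3. Involves strand 2? yes. Count so far: 3
Gen 4: crossing 1x3. Involves strand 2? no. Count so far: 3
Gen 5: crossing 1x2. Involves strand 2? yes. Count so far: 4
Gen 6: crossing 2x1. Involves strand 2? yes. Count so far: 5
Gen 7: crossing 1x2. Involves strand 2? yes. Count so far: 6
Gen 8: crossing 2x1. Involves strand 2? yes. Count so far: 7
Gen 9: crossing 3x1. Involves strand 2? no. Count so far: 7
Gen 10: crossing 3x2. Involves strand 2? yes. Count so far: 8

Answer: 8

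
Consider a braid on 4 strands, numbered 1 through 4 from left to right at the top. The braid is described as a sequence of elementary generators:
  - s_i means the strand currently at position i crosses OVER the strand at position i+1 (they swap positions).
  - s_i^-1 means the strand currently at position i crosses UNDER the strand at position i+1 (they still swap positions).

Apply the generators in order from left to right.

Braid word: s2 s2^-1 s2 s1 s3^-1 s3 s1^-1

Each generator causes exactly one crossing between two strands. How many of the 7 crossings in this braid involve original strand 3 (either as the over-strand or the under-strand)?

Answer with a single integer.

Answer: 5

Derivation:
Gen 1: crossing 2x3. Involves strand 3? yes. Count so far: 1
Gen 2: crossing 3x2. Involves strand 3? yes. Count so far: 2
Gen 3: crossing 2x3. Involves strand 3? yes. Count so far: 3
Gen 4: crossing 1x3. Involves strand 3? yes. Count so far: 4
Gen 5: crossing 2x4. Involves strand 3? no. Count so far: 4
Gen 6: crossing 4x2. Involves strand 3? no. Count so far: 4
Gen 7: crossing 3x1. Involves strand 3? yes. Count so far: 5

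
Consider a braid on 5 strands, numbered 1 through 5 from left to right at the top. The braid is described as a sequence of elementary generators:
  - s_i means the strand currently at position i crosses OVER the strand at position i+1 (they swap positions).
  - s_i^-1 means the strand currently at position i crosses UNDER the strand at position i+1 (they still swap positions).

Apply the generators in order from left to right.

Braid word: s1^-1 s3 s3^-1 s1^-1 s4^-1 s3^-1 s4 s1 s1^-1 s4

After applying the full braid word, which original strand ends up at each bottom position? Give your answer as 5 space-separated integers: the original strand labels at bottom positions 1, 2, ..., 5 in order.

Answer: 1 2 5 3 4

Derivation:
Gen 1 (s1^-1): strand 1 crosses under strand 2. Perm now: [2 1 3 4 5]
Gen 2 (s3): strand 3 crosses over strand 4. Perm now: [2 1 4 3 5]
Gen 3 (s3^-1): strand 4 crosses under strand 3. Perm now: [2 1 3 4 5]
Gen 4 (s1^-1): strand 2 crosses under strand 1. Perm now: [1 2 3 4 5]
Gen 5 (s4^-1): strand 4 crosses under strand 5. Perm now: [1 2 3 5 4]
Gen 6 (s3^-1): strand 3 crosses under strand 5. Perm now: [1 2 5 3 4]
Gen 7 (s4): strand 3 crosses over strand 4. Perm now: [1 2 5 4 3]
Gen 8 (s1): strand 1 crosses over strand 2. Perm now: [2 1 5 4 3]
Gen 9 (s1^-1): strand 2 crosses under strand 1. Perm now: [1 2 5 4 3]
Gen 10 (s4): strand 4 crosses over strand 3. Perm now: [1 2 5 3 4]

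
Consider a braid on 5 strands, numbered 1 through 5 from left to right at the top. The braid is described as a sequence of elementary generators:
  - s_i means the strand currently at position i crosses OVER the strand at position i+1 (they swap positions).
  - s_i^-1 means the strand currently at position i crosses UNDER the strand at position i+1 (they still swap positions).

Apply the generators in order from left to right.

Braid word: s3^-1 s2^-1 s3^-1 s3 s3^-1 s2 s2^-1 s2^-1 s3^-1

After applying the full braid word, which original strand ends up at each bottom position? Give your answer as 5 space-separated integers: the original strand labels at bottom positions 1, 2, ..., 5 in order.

Gen 1 (s3^-1): strand 3 crosses under strand 4. Perm now: [1 2 4 3 5]
Gen 2 (s2^-1): strand 2 crosses under strand 4. Perm now: [1 4 2 3 5]
Gen 3 (s3^-1): strand 2 crosses under strand 3. Perm now: [1 4 3 2 5]
Gen 4 (s3): strand 3 crosses over strand 2. Perm now: [1 4 2 3 5]
Gen 5 (s3^-1): strand 2 crosses under strand 3. Perm now: [1 4 3 2 5]
Gen 6 (s2): strand 4 crosses over strand 3. Perm now: [1 3 4 2 5]
Gen 7 (s2^-1): strand 3 crosses under strand 4. Perm now: [1 4 3 2 5]
Gen 8 (s2^-1): strand 4 crosses under strand 3. Perm now: [1 3 4 2 5]
Gen 9 (s3^-1): strand 4 crosses under strand 2. Perm now: [1 3 2 4 5]

Answer: 1 3 2 4 5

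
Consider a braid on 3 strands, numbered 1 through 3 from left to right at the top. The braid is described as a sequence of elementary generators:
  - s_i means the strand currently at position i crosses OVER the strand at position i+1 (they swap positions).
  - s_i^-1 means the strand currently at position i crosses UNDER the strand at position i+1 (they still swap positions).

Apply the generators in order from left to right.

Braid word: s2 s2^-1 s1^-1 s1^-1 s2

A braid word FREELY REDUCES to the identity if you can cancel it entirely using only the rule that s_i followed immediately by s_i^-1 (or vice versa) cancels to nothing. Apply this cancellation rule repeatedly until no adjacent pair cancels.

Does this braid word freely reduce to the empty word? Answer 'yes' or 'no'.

Answer: no

Derivation:
Gen 1 (s2): push. Stack: [s2]
Gen 2 (s2^-1): cancels prior s2. Stack: []
Gen 3 (s1^-1): push. Stack: [s1^-1]
Gen 4 (s1^-1): push. Stack: [s1^-1 s1^-1]
Gen 5 (s2): push. Stack: [s1^-1 s1^-1 s2]
Reduced word: s1^-1 s1^-1 s2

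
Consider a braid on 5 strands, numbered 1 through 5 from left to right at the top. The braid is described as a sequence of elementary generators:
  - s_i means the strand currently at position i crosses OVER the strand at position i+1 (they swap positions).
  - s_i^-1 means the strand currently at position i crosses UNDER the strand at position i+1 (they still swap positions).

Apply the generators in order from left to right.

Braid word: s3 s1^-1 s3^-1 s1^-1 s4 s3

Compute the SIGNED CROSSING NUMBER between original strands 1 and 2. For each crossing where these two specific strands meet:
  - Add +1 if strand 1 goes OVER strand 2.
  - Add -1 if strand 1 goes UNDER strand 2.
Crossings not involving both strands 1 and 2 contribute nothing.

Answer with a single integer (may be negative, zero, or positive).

Answer: 0

Derivation:
Gen 1: crossing 3x4. Both 1&2? no. Sum: 0
Gen 2: 1 under 2. Both 1&2? yes. Contrib: -1. Sum: -1
Gen 3: crossing 4x3. Both 1&2? no. Sum: -1
Gen 4: 2 under 1. Both 1&2? yes. Contrib: +1. Sum: 0
Gen 5: crossing 4x5. Both 1&2? no. Sum: 0
Gen 6: crossing 3x5. Both 1&2? no. Sum: 0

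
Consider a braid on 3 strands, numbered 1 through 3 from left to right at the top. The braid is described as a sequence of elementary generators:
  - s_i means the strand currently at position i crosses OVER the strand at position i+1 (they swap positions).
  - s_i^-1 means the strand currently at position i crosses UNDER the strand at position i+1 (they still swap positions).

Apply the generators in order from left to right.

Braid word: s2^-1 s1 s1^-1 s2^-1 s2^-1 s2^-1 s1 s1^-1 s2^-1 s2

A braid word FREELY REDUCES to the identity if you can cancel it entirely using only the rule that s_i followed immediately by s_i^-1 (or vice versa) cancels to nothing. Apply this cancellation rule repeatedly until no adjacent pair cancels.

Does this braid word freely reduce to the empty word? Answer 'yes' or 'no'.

Gen 1 (s2^-1): push. Stack: [s2^-1]
Gen 2 (s1): push. Stack: [s2^-1 s1]
Gen 3 (s1^-1): cancels prior s1. Stack: [s2^-1]
Gen 4 (s2^-1): push. Stack: [s2^-1 s2^-1]
Gen 5 (s2^-1): push. Stack: [s2^-1 s2^-1 s2^-1]
Gen 6 (s2^-1): push. Stack: [s2^-1 s2^-1 s2^-1 s2^-1]
Gen 7 (s1): push. Stack: [s2^-1 s2^-1 s2^-1 s2^-1 s1]
Gen 8 (s1^-1): cancels prior s1. Stack: [s2^-1 s2^-1 s2^-1 s2^-1]
Gen 9 (s2^-1): push. Stack: [s2^-1 s2^-1 s2^-1 s2^-1 s2^-1]
Gen 10 (s2): cancels prior s2^-1. Stack: [s2^-1 s2^-1 s2^-1 s2^-1]
Reduced word: s2^-1 s2^-1 s2^-1 s2^-1

Answer: no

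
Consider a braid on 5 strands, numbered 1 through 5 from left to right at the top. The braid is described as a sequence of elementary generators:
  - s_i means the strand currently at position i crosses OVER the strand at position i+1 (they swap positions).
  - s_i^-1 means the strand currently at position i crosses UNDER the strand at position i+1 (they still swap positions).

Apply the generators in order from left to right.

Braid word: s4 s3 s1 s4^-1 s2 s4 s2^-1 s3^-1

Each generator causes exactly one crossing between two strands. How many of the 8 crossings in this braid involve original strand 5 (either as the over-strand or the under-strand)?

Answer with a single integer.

Answer: 5

Derivation:
Gen 1: crossing 4x5. Involves strand 5? yes. Count so far: 1
Gen 2: crossing 3x5. Involves strand 5? yes. Count so far: 2
Gen 3: crossing 1x2. Involves strand 5? no. Count so far: 2
Gen 4: crossing 3x4. Involves strand 5? no. Count so far: 2
Gen 5: crossing 1x5. Involves strand 5? yes. Count so far: 3
Gen 6: crossing 4x3. Involves strand 5? no. Count so far: 3
Gen 7: crossing 5x1. Involves strand 5? yes. Count so far: 4
Gen 8: crossing 5x3. Involves strand 5? yes. Count so far: 5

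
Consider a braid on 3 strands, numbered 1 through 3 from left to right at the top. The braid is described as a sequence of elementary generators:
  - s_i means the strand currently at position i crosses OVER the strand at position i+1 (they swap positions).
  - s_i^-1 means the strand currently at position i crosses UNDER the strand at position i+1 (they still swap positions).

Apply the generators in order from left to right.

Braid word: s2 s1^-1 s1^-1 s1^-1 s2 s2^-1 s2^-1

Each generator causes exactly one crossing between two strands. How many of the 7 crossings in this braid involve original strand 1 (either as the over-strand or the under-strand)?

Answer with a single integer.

Gen 1: crossing 2x3. Involves strand 1? no. Count so far: 0
Gen 2: crossing 1x3. Involves strand 1? yes. Count so far: 1
Gen 3: crossing 3x1. Involves strand 1? yes. Count so far: 2
Gen 4: crossing 1x3. Involves strand 1? yes. Count so far: 3
Gen 5: crossing 1x2. Involves strand 1? yes. Count so far: 4
Gen 6: crossing 2x1. Involves strand 1? yes. Count so far: 5
Gen 7: crossing 1x2. Involves strand 1? yes. Count so far: 6

Answer: 6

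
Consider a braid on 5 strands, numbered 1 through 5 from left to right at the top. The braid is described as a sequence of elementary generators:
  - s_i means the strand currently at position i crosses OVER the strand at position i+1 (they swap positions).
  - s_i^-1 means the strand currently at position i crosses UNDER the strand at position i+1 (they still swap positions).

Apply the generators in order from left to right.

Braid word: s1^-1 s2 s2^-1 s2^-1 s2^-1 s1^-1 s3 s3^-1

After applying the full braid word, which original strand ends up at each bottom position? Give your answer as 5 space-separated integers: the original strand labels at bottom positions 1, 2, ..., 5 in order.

Answer: 1 2 3 4 5

Derivation:
Gen 1 (s1^-1): strand 1 crosses under strand 2. Perm now: [2 1 3 4 5]
Gen 2 (s2): strand 1 crosses over strand 3. Perm now: [2 3 1 4 5]
Gen 3 (s2^-1): strand 3 crosses under strand 1. Perm now: [2 1 3 4 5]
Gen 4 (s2^-1): strand 1 crosses under strand 3. Perm now: [2 3 1 4 5]
Gen 5 (s2^-1): strand 3 crosses under strand 1. Perm now: [2 1 3 4 5]
Gen 6 (s1^-1): strand 2 crosses under strand 1. Perm now: [1 2 3 4 5]
Gen 7 (s3): strand 3 crosses over strand 4. Perm now: [1 2 4 3 5]
Gen 8 (s3^-1): strand 4 crosses under strand 3. Perm now: [1 2 3 4 5]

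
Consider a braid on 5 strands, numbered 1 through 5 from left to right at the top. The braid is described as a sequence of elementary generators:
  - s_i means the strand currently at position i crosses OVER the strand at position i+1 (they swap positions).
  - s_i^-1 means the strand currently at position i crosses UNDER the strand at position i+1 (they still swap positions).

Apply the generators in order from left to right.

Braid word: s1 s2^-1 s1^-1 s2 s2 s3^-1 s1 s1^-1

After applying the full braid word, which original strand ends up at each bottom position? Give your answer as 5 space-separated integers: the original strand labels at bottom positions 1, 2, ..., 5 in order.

Answer: 3 2 4 1 5

Derivation:
Gen 1 (s1): strand 1 crosses over strand 2. Perm now: [2 1 3 4 5]
Gen 2 (s2^-1): strand 1 crosses under strand 3. Perm now: [2 3 1 4 5]
Gen 3 (s1^-1): strand 2 crosses under strand 3. Perm now: [3 2 1 4 5]
Gen 4 (s2): strand 2 crosses over strand 1. Perm now: [3 1 2 4 5]
Gen 5 (s2): strand 1 crosses over strand 2. Perm now: [3 2 1 4 5]
Gen 6 (s3^-1): strand 1 crosses under strand 4. Perm now: [3 2 4 1 5]
Gen 7 (s1): strand 3 crosses over strand 2. Perm now: [2 3 4 1 5]
Gen 8 (s1^-1): strand 2 crosses under strand 3. Perm now: [3 2 4 1 5]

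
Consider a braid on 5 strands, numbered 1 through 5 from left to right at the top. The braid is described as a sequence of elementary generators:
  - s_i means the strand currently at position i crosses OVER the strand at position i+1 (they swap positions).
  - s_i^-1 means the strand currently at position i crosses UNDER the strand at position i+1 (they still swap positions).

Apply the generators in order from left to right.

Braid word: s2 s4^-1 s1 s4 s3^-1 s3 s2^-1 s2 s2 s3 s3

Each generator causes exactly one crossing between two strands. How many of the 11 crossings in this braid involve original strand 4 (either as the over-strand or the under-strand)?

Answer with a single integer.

Answer: 6

Derivation:
Gen 1: crossing 2x3. Involves strand 4? no. Count so far: 0
Gen 2: crossing 4x5. Involves strand 4? yes. Count so far: 1
Gen 3: crossing 1x3. Involves strand 4? no. Count so far: 1
Gen 4: crossing 5x4. Involves strand 4? yes. Count so far: 2
Gen 5: crossing 2x4. Involves strand 4? yes. Count so far: 3
Gen 6: crossing 4x2. Involves strand 4? yes. Count so far: 4
Gen 7: crossing 1x2. Involves strand 4? no. Count so far: 4
Gen 8: crossing 2x1. Involves strand 4? no. Count so far: 4
Gen 9: crossing 1x2. Involves strand 4? no. Count so far: 4
Gen 10: crossing 1x4. Involves strand 4? yes. Count so far: 5
Gen 11: crossing 4x1. Involves strand 4? yes. Count so far: 6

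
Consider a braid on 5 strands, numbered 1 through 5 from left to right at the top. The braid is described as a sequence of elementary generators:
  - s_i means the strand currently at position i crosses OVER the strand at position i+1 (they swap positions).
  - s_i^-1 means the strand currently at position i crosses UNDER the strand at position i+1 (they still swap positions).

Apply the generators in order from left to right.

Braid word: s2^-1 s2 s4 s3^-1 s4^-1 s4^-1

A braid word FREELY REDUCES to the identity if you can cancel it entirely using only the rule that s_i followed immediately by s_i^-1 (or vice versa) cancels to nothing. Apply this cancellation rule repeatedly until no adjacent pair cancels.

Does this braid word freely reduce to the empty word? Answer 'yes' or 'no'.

Gen 1 (s2^-1): push. Stack: [s2^-1]
Gen 2 (s2): cancels prior s2^-1. Stack: []
Gen 3 (s4): push. Stack: [s4]
Gen 4 (s3^-1): push. Stack: [s4 s3^-1]
Gen 5 (s4^-1): push. Stack: [s4 s3^-1 s4^-1]
Gen 6 (s4^-1): push. Stack: [s4 s3^-1 s4^-1 s4^-1]
Reduced word: s4 s3^-1 s4^-1 s4^-1

Answer: no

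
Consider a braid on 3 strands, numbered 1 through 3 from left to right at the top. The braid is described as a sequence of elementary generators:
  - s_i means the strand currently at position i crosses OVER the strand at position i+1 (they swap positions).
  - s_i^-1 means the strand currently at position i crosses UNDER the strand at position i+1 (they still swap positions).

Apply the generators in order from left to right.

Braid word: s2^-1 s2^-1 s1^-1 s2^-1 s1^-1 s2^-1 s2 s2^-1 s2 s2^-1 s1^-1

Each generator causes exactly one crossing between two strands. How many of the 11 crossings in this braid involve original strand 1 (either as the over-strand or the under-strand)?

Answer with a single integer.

Gen 1: crossing 2x3. Involves strand 1? no. Count so far: 0
Gen 2: crossing 3x2. Involves strand 1? no. Count so far: 0
Gen 3: crossing 1x2. Involves strand 1? yes. Count so far: 1
Gen 4: crossing 1x3. Involves strand 1? yes. Count so far: 2
Gen 5: crossing 2x3. Involves strand 1? no. Count so far: 2
Gen 6: crossing 2x1. Involves strand 1? yes. Count so far: 3
Gen 7: crossing 1x2. Involves strand 1? yes. Count so far: 4
Gen 8: crossing 2x1. Involves strand 1? yes. Count so far: 5
Gen 9: crossing 1x2. Involves strand 1? yes. Count so far: 6
Gen 10: crossing 2x1. Involves strand 1? yes. Count so far: 7
Gen 11: crossing 3x1. Involves strand 1? yes. Count so far: 8

Answer: 8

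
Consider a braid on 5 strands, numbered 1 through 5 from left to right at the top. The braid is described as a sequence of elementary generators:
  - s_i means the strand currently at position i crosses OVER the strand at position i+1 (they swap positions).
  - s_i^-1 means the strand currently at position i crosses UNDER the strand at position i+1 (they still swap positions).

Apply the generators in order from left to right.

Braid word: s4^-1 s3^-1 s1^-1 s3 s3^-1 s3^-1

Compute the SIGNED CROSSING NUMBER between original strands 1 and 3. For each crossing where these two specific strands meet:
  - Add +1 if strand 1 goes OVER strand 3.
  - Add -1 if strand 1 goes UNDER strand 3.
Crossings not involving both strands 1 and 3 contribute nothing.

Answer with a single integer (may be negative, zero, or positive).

Gen 1: crossing 4x5. Both 1&3? no. Sum: 0
Gen 2: crossing 3x5. Both 1&3? no. Sum: 0
Gen 3: crossing 1x2. Both 1&3? no. Sum: 0
Gen 4: crossing 5x3. Both 1&3? no. Sum: 0
Gen 5: crossing 3x5. Both 1&3? no. Sum: 0
Gen 6: crossing 5x3. Both 1&3? no. Sum: 0

Answer: 0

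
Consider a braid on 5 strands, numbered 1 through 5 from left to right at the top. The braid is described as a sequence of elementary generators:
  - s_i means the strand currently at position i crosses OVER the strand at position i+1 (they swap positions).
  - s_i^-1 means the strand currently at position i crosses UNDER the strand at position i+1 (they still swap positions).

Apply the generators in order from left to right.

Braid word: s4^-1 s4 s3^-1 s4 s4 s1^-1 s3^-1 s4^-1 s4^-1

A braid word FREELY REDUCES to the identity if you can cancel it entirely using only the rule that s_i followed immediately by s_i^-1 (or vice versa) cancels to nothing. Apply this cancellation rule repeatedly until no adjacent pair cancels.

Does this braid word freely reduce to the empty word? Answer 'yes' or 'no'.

Gen 1 (s4^-1): push. Stack: [s4^-1]
Gen 2 (s4): cancels prior s4^-1. Stack: []
Gen 3 (s3^-1): push. Stack: [s3^-1]
Gen 4 (s4): push. Stack: [s3^-1 s4]
Gen 5 (s4): push. Stack: [s3^-1 s4 s4]
Gen 6 (s1^-1): push. Stack: [s3^-1 s4 s4 s1^-1]
Gen 7 (s3^-1): push. Stack: [s3^-1 s4 s4 s1^-1 s3^-1]
Gen 8 (s4^-1): push. Stack: [s3^-1 s4 s4 s1^-1 s3^-1 s4^-1]
Gen 9 (s4^-1): push. Stack: [s3^-1 s4 s4 s1^-1 s3^-1 s4^-1 s4^-1]
Reduced word: s3^-1 s4 s4 s1^-1 s3^-1 s4^-1 s4^-1

Answer: no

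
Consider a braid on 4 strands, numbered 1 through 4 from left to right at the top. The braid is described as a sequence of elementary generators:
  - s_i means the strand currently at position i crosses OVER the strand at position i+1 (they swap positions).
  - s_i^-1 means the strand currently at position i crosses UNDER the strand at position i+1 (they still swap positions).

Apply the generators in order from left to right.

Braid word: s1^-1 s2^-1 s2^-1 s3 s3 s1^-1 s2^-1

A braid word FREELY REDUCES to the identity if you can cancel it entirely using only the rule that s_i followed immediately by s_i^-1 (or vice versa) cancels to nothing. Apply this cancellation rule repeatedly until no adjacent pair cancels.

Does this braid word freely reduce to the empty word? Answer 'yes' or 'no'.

Gen 1 (s1^-1): push. Stack: [s1^-1]
Gen 2 (s2^-1): push. Stack: [s1^-1 s2^-1]
Gen 3 (s2^-1): push. Stack: [s1^-1 s2^-1 s2^-1]
Gen 4 (s3): push. Stack: [s1^-1 s2^-1 s2^-1 s3]
Gen 5 (s3): push. Stack: [s1^-1 s2^-1 s2^-1 s3 s3]
Gen 6 (s1^-1): push. Stack: [s1^-1 s2^-1 s2^-1 s3 s3 s1^-1]
Gen 7 (s2^-1): push. Stack: [s1^-1 s2^-1 s2^-1 s3 s3 s1^-1 s2^-1]
Reduced word: s1^-1 s2^-1 s2^-1 s3 s3 s1^-1 s2^-1

Answer: no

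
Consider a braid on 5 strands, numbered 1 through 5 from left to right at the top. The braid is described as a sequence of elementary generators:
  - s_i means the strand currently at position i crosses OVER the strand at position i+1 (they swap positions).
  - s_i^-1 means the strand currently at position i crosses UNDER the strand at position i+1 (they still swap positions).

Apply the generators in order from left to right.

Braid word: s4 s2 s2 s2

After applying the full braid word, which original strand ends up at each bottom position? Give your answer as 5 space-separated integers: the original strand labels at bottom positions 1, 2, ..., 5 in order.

Answer: 1 3 2 5 4

Derivation:
Gen 1 (s4): strand 4 crosses over strand 5. Perm now: [1 2 3 5 4]
Gen 2 (s2): strand 2 crosses over strand 3. Perm now: [1 3 2 5 4]
Gen 3 (s2): strand 3 crosses over strand 2. Perm now: [1 2 3 5 4]
Gen 4 (s2): strand 2 crosses over strand 3. Perm now: [1 3 2 5 4]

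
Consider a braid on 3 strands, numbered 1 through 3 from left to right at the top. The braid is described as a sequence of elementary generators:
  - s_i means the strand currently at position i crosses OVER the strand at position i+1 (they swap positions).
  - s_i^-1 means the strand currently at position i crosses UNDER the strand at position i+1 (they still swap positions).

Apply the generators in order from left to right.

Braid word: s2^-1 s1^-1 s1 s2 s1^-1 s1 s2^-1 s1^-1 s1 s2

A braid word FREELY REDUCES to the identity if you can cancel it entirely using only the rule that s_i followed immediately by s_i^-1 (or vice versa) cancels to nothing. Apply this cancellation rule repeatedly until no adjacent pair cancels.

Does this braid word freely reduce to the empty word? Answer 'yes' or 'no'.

Answer: yes

Derivation:
Gen 1 (s2^-1): push. Stack: [s2^-1]
Gen 2 (s1^-1): push. Stack: [s2^-1 s1^-1]
Gen 3 (s1): cancels prior s1^-1. Stack: [s2^-1]
Gen 4 (s2): cancels prior s2^-1. Stack: []
Gen 5 (s1^-1): push. Stack: [s1^-1]
Gen 6 (s1): cancels prior s1^-1. Stack: []
Gen 7 (s2^-1): push. Stack: [s2^-1]
Gen 8 (s1^-1): push. Stack: [s2^-1 s1^-1]
Gen 9 (s1): cancels prior s1^-1. Stack: [s2^-1]
Gen 10 (s2): cancels prior s2^-1. Stack: []
Reduced word: (empty)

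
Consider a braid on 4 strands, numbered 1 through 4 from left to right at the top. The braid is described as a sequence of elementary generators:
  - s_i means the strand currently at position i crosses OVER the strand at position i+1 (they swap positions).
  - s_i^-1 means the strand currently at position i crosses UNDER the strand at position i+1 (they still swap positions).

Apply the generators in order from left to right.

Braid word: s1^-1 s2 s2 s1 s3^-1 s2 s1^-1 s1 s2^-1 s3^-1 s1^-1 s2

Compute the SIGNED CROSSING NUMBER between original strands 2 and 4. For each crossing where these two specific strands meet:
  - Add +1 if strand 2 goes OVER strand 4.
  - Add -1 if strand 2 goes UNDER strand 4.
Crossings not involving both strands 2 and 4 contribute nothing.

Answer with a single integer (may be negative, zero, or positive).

Gen 1: crossing 1x2. Both 2&4? no. Sum: 0
Gen 2: crossing 1x3. Both 2&4? no. Sum: 0
Gen 3: crossing 3x1. Both 2&4? no. Sum: 0
Gen 4: crossing 2x1. Both 2&4? no. Sum: 0
Gen 5: crossing 3x4. Both 2&4? no. Sum: 0
Gen 6: 2 over 4. Both 2&4? yes. Contrib: +1. Sum: 1
Gen 7: crossing 1x4. Both 2&4? no. Sum: 1
Gen 8: crossing 4x1. Both 2&4? no. Sum: 1
Gen 9: 4 under 2. Both 2&4? yes. Contrib: +1. Sum: 2
Gen 10: crossing 4x3. Both 2&4? no. Sum: 2
Gen 11: crossing 1x2. Both 2&4? no. Sum: 2
Gen 12: crossing 1x3. Both 2&4? no. Sum: 2

Answer: 2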